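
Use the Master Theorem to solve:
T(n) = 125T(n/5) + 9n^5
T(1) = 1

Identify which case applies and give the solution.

a=125, b=5, f(n)=9n^5. log_5(125) = 3. Since c=5 > 3 and the regularity condition holds (125(n/5)^5 = (125/5^5)n^5 with 125/5^5 < 1), Case 3 applies: T(n) = Θ(f(n)) = O(n^5).

Answer: O(n^5) - Case 3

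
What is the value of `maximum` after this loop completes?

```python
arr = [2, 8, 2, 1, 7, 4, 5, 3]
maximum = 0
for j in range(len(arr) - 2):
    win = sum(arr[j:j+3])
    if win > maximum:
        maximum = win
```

Max sum of 3-element window in [2, 8, 2, 1, 7, 4, 5, 3]
`maximum` takes the values: 0 → 12 → 16

Answer: 16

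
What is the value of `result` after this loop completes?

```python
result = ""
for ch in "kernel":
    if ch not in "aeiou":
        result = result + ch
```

Remove vowels from 'kernel'
`result` takes the values: "" → "k" → "kr" → "krn" → "krnl"

Answer: "krnl"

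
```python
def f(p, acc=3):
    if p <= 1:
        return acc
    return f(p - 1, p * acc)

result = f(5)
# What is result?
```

Accumulator trace (n, acc): (5, 3) -> (4, 15) -> (3, 60) -> (2, 180) -> (1, 360) -> return 360

Answer: 360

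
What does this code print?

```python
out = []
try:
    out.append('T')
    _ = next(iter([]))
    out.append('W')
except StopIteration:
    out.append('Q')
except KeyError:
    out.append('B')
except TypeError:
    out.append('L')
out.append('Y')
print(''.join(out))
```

Execution trace: 'T' (try body) → 'Q' (except StopIteration) → 'Y' (after the try/except). Output: TQY

Answer: TQY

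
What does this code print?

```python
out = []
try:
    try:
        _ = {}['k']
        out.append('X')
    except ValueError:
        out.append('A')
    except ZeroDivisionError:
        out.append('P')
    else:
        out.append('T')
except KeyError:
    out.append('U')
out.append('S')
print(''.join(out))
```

Execution trace: 'U' (outer except KeyError) → 'S' (after the try/except). Output: US

Answer: US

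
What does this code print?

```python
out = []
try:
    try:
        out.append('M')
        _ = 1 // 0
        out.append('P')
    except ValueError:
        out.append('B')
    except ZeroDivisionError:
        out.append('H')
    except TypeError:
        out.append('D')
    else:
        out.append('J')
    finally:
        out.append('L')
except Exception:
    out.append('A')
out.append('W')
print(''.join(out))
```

Execution trace: 'M' (inner try body) → 'H' (inner except ZeroDivisionError) → 'L' (inner finally) → 'W' (after the try/except). Output: MHLW

Answer: MHLW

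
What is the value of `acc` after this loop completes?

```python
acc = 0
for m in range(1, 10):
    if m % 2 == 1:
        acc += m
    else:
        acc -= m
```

Add odd, subtract even
`acc` takes the values: 0 → 1 → -1 → 2 → -2 → 3 → -3 → 4 → -4 → 5

Answer: 5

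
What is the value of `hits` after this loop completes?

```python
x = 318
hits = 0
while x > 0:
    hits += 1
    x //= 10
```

Count digits by repeated division by 10
`hits` takes the values: 0 → 1 → 2 → 3

Answer: 3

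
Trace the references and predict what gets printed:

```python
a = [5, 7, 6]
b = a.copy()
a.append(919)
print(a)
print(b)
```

Key concept: list.copy() creates independent copy.
Step by step:
`a = [5, 7, 6]` → a = [5, 7, 6]
`b = a.copy()` → b = [5, 7, 6]
`a.append(919)` → a = [5, 7, 6, 919]
`print(a)` → prints [5, 7, 6, 919]
`print(b)` → prints [5, 7, 6]

Answer:
[5, 7, 6, 919]
[5, 7, 6]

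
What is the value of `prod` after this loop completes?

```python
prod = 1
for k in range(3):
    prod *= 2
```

2^3 = 8
`prod` takes the values: 1 → 2 → 4 → 8

Answer: 8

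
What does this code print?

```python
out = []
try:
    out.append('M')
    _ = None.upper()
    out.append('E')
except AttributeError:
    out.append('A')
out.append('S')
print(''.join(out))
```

Execution trace: 'M' (try body) → 'A' (except AttributeError) → 'S' (after the try/except). Output: MAS

Answer: MAS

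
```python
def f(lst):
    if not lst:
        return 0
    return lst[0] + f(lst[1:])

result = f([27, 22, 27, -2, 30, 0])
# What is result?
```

27 + 22 + 27 + (-2) + 30 + 0 + 0 = 104

Answer: 104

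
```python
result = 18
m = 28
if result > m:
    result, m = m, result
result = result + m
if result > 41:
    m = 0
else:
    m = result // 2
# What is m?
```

Trace:
`result = 18` → result = 18
`m = 28` → m = 28
`if result > m: ...` → result > m is False → no variable changes
`result = result + m` → result = 46
`if result > 41: ...` → result > 41 is True → m = 0
So m = 0

Answer: 0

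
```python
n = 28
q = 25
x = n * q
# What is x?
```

Trace:
`n = 28` → n = 28
`q = 25` → q = 25
`x = n * q` → x = 700
So x = 700

Answer: 700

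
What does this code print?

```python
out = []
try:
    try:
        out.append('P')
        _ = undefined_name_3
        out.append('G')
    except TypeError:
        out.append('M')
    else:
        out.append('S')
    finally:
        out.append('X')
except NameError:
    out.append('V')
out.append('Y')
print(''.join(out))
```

Execution trace: 'P' (try body) → 'X' (finally) → 'V' (outer except NameError) → 'Y' (after the try/except). Output: PXVY

Answer: PXVY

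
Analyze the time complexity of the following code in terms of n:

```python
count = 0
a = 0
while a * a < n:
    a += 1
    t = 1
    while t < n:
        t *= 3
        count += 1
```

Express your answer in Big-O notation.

Each loop level contributes: √n × log n. Multiplying the contributions gives O(√n log n).

Answer: O(√n log n)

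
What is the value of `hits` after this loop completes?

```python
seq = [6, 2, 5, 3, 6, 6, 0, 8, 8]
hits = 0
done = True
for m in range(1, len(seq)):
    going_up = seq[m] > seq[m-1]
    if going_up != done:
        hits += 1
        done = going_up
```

Count direction changes in [6, 2, 5, 3, 6, 6, 0, 8, 8]
`hits` takes the values: 0 → 1 → 2 → 3 → 4 → 5 → 6 → 7

Answer: 7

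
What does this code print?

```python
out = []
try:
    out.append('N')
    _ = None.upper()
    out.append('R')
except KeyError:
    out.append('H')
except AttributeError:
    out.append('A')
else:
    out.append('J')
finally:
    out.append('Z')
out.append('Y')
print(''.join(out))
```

Execution trace: 'N' (try body) → 'A' (except AttributeError) → 'Z' (finally) → 'Y' (after the try/except). Output: NAZY

Answer: NAZY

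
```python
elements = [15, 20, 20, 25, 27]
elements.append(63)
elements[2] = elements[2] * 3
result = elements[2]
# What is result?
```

Trace:
`elements = [15, 20, 20, 25, 27]` → elements = [15, 20, 20, 25, 27]
`elements.append(63)` → elements = [15, 20, 20, 25, 27, 63]
`elements[2] = elements[2] * 3` → elements = [15, 20, 60, 25, 27, 63]
`result = elements[2]` → result = 60
So result = 60

Answer: 60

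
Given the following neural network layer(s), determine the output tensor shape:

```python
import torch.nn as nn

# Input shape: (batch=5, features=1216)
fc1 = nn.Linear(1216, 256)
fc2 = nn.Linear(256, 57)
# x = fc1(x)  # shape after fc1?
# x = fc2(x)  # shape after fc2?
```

Input: (5, 1216) -> after fc1: (5, 256) -> Output: (5, 57)

Answer: (5, 57)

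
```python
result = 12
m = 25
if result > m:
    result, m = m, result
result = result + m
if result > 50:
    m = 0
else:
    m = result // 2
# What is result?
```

Trace:
`result = 12` → result = 12
`m = 25` → m = 25
`if result > m: ...` → result > m is False → no variable changes
`result = result + m` → result = 37
`if result > 50: ...` → result > 50 is False, take else branch → m = 18
So result = 37

Answer: 37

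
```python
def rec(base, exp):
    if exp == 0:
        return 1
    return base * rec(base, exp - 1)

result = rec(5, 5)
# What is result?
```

rec(5, 5) = 5 * 5 * 5 * 5 * 5 = 3125

Answer: 3125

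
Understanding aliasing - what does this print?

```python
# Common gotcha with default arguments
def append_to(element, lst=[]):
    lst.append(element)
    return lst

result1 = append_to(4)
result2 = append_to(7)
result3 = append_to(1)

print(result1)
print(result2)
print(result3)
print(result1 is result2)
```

Key concept: mutable default argument gotcha.
Step by step:
`result1 = append_to(4)` → result1 = [4]
`result2 = append_to(7)` → result1 = [4, 7] (same object as result2); result2 = [4, 7] (same object as result1)
`result3 = append_to(1)` → result1 = [4, 7, 1] (same object as result2, result3); result2 = [4, 7, 1] (same object as result1, result3); result3 = [4, 7, 1] (same object as result1, result2)
`print(result1)` → prints [4, 7, 1]
`print(result2)` → prints [4, 7, 1]
`print(result3)` → prints [4, 7, 1]
`print(result1 is result2)` → prints True

Answer:
[4, 7, 1]
[4, 7, 1]
[4, 7, 1]
True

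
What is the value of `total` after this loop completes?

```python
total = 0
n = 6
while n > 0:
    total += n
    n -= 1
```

Sum 6 down to 1
`total` takes the values: 0 → 6 → 11 → 15 → 18 → 20 → 21

Answer: 21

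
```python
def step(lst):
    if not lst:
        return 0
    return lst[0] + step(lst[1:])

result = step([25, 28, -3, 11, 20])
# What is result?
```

25 + 28 + (-3) + 11 + 20 + 0 = 81

Answer: 81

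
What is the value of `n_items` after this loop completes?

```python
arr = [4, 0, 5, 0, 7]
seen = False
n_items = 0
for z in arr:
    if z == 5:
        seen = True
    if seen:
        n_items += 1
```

Count elements after first 5 in [4, 0, 5, 0, 7]
`n_items` takes the values: 0 → 1 → 2 → 3

Answer: 3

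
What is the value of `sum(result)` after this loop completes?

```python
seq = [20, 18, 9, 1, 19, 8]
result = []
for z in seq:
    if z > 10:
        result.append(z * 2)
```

Sum of doubled values > 10
`result` takes the values: [] → [40] → [40, 36] → [40, 36, 38]
So `sum(result)` = 114

Answer: 114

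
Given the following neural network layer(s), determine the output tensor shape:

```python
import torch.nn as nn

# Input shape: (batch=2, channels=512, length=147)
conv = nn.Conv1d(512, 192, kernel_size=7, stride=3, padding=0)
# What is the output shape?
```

Input: (2, 512, 147) -> Output: (2, 192, 47)

Answer: (2, 192, 47)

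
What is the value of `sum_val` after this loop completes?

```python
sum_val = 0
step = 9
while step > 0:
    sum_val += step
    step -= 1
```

Sum 9 down to 1
`sum_val` takes the values: 0 → 9 → 17 → 24 → 30 → 35 → 39 → 42 → 44 → 45

Answer: 45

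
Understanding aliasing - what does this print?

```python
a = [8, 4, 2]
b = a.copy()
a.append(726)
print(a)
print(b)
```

Key concept: list.copy() creates independent copy.
Step by step:
`a = [8, 4, 2]` → a = [8, 4, 2]
`b = a.copy()` → b = [8, 4, 2]
`a.append(726)` → a = [8, 4, 2, 726]
`print(a)` → prints [8, 4, 2, 726]
`print(b)` → prints [8, 4, 2]

Answer:
[8, 4, 2, 726]
[8, 4, 2]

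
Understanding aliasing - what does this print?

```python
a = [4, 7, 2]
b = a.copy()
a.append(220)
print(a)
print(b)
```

Key concept: list.copy() creates independent copy.
Step by step:
`a = [4, 7, 2]` → a = [4, 7, 2]
`b = a.copy()` → b = [4, 7, 2]
`a.append(220)` → a = [4, 7, 2, 220]
`print(a)` → prints [4, 7, 2, 220]
`print(b)` → prints [4, 7, 2]

Answer:
[4, 7, 2, 220]
[4, 7, 2]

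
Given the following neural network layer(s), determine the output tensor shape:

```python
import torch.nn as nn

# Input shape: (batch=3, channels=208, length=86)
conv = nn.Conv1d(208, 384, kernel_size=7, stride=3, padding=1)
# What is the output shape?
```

Input: (3, 208, 86) -> Output: (3, 384, 28)

Answer: (3, 384, 28)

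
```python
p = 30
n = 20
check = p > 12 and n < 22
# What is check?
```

Trace:
`p = 30` → p = 30
`n = 20` → n = 20
`check = p > 12 and n < 22` → check = True
So check = True

Answer: True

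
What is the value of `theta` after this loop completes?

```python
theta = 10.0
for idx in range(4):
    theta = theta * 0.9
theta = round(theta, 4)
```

Exponential decay: 10.0 * 0.9^4
`theta` takes the values: 10.0 → 9.0 → 8.1 → 7.29 → 6.561

Answer: 6.561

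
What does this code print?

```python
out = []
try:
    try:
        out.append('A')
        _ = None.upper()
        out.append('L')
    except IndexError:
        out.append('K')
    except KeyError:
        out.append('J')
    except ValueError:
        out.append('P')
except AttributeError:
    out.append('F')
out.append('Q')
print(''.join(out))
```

Execution trace: 'A' (try body) → 'F' (outer except AttributeError) → 'Q' (after the try/except). Output: AFQ

Answer: AFQ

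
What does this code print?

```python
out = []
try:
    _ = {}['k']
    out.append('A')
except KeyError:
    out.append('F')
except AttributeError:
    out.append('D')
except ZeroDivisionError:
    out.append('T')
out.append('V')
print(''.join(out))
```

Execution trace: 'F' (except KeyError) → 'V' (after the try/except). Output: FV

Answer: FV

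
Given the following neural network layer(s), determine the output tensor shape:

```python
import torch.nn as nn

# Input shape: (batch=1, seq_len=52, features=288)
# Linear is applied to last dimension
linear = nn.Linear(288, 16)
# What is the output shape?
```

Input: (1, 52, 288) -> Output: (1, 52, 16)

Answer: (1, 52, 16)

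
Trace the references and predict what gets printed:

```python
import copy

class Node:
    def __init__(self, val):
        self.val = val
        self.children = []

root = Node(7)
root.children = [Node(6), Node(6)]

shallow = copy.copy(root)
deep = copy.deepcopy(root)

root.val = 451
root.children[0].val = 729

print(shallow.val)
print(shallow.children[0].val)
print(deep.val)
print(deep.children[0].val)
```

Key concept: deep copy with custom objects.
Step by step:
`root = Node(7)` → root = Node(val=7, children=[])
`root.children = [Node(6), Node(6)]` → root = Node(val=7, children=[Node(val=6, children=[]), Node(val=6, children=[])])
`shallow = copy.copy(root)` → shallow = Node(val=7, children=[Node(val=6, children=[]), Node(val=6, children=[])])
`deep = copy.deepcopy(root)` → deep = Node(val=7, children=[Node(val=6, children=[]), Node(val=6, children=[])])
`root.val = 451` → root = Node(val=451, children=[Node(val=6, children=[]), Node(val=6, children=[])])
`root.children[0].val = 729` → root = Node(val=451, children=[Node(val=729, children=[]), Node(val=6, children=[])]); shallow = Node(val=7, children=[Node(val=729, children=[]), Node(val=6, children=[])])
`print(shallow.val)` → prints 7
`print(shallow.children[0].val)` → prints 729
`print(deep.val)` → prints 7
`print(deep.children[0].val)` → prints 6

Answer:
7
729
7
6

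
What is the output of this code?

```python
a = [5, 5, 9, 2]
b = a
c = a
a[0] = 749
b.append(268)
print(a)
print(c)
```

Key concept: multiple aliases.
Step by step:
`a = [5, 5, 9, 2]` → a = [5, 5, 9, 2]
`b = a` → b = [5, 5, 9, 2] (same object as a)
`c = a` → c = [5, 5, 9, 2] (same object as a, b)
`a[0] = 749` → a = [749, 5, 9, 2] (same object as b, c); b = [749, 5, 9, 2] (same object as a, c); c = [749, 5, 9, 2] (same object as a, b)
`b.append(268)` → a = [749, 5, 9, 2, 268] (same object as b, c); b = [749, 5, 9, 2, 268] (same object as a, c); c = [749, 5, 9, 2, 268] (same object as a, b)
`print(a)` → prints [749, 5, 9, 2, 268]
`print(c)` → prints [749, 5, 9, 2, 268]

Answer:
[749, 5, 9, 2, 268]
[749, 5, 9, 2, 268]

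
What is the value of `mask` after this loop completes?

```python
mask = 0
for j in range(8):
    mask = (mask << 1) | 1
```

Build 8 consecutive 1-bits: 0b11111111
`mask` takes the values: 0 → 1 → 3 → 7 → 15 → 31 → 63 → 127 → 255

Answer: 255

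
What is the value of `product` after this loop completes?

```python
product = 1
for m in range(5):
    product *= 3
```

3^5 = 243
`product` takes the values: 1 → 3 → 9 → 27 → 81 → 243

Answer: 243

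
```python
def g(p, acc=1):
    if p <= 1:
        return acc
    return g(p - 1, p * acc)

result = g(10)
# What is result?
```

Accumulator trace (n, acc): (10, 1) -> (9, 10) -> (8, 90) -> (7, 720) -> (6, 5040) -> (5, 30240) -> (4, 151200) -> (3, 604800) -> (2, 1814400) -> (1, 3628800) -> return 3628800

Answer: 3628800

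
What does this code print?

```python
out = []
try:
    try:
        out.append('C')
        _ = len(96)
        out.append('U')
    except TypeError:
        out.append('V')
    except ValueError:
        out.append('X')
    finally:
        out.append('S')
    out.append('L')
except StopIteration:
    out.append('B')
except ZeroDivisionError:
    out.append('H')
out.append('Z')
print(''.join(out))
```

Execution trace: 'C' (inner try body) → 'V' (inner except TypeError) → 'S' (inner finally) → 'L' (try body, no exception) → 'Z' (after the try/except). Output: CVSLZ

Answer: CVSLZ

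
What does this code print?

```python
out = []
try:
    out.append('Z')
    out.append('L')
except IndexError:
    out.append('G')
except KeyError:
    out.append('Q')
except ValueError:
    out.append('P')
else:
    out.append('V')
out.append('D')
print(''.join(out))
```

Execution trace: 'Z' (try body) → 'L' (try body, no exception) → 'V' (else) → 'D' (after the try/except). Output: ZLVD

Answer: ZLVD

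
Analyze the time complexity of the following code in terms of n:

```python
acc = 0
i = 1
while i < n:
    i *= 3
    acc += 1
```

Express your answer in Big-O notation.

Each loop level contributes: log n. Multiplying the contributions gives O(log n).

Answer: O(log n)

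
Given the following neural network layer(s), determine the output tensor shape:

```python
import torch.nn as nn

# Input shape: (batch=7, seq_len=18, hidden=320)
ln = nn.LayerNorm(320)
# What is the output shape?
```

Input: (7, 18, 320) -> Output: (7, 18, 320)

Answer: (7, 18, 320)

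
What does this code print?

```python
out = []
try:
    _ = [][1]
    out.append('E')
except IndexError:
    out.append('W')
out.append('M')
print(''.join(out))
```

Execution trace: 'W' (except IndexError) → 'M' (after the try/except). Output: WM

Answer: WM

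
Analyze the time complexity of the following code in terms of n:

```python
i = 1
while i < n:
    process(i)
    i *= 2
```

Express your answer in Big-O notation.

This is Logarithmic loop. Time complexity: O(log n).

Answer: O(log n)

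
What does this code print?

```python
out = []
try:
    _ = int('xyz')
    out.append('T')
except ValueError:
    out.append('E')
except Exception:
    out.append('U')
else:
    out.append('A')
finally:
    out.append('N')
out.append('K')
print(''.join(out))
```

Execution trace: 'E' (except ValueError) → 'N' (finally) → 'K' (after the try/except). Output: ENK

Answer: ENK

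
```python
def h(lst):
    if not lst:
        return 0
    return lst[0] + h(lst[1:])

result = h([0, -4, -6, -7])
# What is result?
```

0 + (-4) + (-6) + (-7) + 0 = -17

Answer: -17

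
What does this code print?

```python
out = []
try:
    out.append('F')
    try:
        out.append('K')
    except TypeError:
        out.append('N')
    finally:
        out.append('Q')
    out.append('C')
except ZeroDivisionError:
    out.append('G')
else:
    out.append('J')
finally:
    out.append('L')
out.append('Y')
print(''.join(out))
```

Execution trace: 'F' (try body) → 'K' (inner try body, no exception) → 'Q' (inner finally) → 'C' (try body, no exception) → 'J' (else) → 'L' (finally) → 'Y' (after the try/except). Output: FKQCJLY

Answer: FKQCJLY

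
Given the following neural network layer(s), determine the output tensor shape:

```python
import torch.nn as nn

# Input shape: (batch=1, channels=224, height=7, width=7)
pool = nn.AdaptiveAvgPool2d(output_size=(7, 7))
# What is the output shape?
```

Input: (1, 224, 7, 7) -> Output: (1, 224, 7, 7)

Answer: (1, 224, 7, 7)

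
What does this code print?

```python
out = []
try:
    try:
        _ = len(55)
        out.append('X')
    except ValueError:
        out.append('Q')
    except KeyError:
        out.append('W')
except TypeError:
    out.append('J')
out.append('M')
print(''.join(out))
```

Execution trace: 'J' (outer except TypeError) → 'M' (after the try/except). Output: JM

Answer: JM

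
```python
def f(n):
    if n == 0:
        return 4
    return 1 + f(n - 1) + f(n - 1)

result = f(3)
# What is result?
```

f(n) = 1 + 2·f(n-1), f(0)=4. Closed form: (4+1)·2^3 - 1 = 39.

Answer: 39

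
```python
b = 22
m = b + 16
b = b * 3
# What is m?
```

Trace:
`b = 22` → b = 22
`m = b + 16` → m = 38
`b = b * 3` → b = 66
So m = 38

Answer: 38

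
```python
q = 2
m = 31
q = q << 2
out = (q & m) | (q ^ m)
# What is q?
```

Trace:
`q = 2` → q = 2
`m = 31` → m = 31
`q = q << 2` → q = 8
`out = (q & m) | (q ^ m)` → out = 31
So q = 8

Answer: 8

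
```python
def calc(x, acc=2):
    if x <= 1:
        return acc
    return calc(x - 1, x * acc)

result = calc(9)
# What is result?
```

Accumulator trace (n, acc): (9, 2) -> (8, 18) -> (7, 144) -> (6, 1008) -> (5, 6048) -> (4, 30240) -> (3, 120960) -> (2, 362880) -> (1, 725760) -> return 725760

Answer: 725760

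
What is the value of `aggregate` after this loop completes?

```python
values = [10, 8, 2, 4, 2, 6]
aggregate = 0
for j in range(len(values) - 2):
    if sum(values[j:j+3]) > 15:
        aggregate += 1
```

Count windows with sum > 15
`aggregate` takes the values: 0 → 1

Answer: 1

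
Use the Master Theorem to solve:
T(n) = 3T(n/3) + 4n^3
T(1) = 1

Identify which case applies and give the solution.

a=3, b=3, f(n)=4n^3. log_3(3) = 1. Since c=3 > 1 and the regularity condition holds (3(n/3)^3 = (3/3^3)n^3 with 3/3^3 < 1), Case 3 applies: T(n) = Θ(f(n)) = O(n^3).

Answer: O(n^3) - Case 3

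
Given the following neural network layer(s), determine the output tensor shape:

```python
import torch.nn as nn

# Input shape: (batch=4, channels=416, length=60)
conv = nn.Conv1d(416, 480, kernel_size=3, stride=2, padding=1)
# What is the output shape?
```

Input: (4, 416, 60) -> Output: (4, 480, 30)

Answer: (4, 480, 30)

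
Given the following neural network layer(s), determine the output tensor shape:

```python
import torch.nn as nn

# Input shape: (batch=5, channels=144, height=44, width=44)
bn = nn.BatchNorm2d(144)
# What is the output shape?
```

Input: (5, 144, 44, 44) -> Output: (5, 144, 44, 44)

Answer: (5, 144, 44, 44)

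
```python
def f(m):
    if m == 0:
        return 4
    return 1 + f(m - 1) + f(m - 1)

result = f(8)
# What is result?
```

f(m) = 1 + 2·f(m-1), f(0)=4. Closed form: (4+1)·2^8 - 1 = 1279.

Answer: 1279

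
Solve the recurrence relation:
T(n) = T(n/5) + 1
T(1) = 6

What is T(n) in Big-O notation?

Each step divides n by 5 and adds 1. After log_5(n) steps we reach T(1)=6. So T(n) = 1·log_5(n) + 6 = O(log n).

Answer: O(log n)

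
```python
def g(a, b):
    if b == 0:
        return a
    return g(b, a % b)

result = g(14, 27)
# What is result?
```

g(14, 27) -> g(27, 14) -> g(14, 13) -> g(13, 1) -> g(1, 0) -> 1

Answer: 1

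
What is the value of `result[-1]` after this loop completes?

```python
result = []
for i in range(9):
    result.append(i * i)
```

Last element of squares 0 to 8
`result` takes the values: [] → [0] → [0, 1] → [0, 1, 4] → [0, 1, 4, 9] → [0, 1, 4, 9, 16] → [0, 1, 4, 9, 16, 25] → [0, 1, 4, 9, 16, 25, 36] → [0, 1, 4, 9, 16, 25, 36, 49] → [0, 1, 4, 9, 16, 25, 36, 49, 64]
So `result[-1]` = 64

Answer: 64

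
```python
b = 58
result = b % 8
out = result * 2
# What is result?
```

Trace:
`b = 58` → b = 58
`result = b % 8` → result = 2
`out = result * 2` → out = 4
So result = 2

Answer: 2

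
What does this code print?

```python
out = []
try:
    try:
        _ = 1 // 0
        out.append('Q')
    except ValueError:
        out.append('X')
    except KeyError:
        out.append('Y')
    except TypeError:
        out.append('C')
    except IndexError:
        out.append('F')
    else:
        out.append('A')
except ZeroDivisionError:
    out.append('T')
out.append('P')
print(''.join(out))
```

Execution trace: 'T' (outer except ZeroDivisionError) → 'P' (after the try/except). Output: TP

Answer: TP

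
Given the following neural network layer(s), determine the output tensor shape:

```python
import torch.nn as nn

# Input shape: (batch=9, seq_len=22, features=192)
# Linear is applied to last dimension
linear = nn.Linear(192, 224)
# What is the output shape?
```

Input: (9, 22, 192) -> Output: (9, 22, 224)

Answer: (9, 22, 224)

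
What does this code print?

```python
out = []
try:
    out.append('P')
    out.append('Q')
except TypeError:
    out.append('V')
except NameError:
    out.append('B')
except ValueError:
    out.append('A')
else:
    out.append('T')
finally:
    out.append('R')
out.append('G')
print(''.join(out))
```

Execution trace: 'P' (try body) → 'Q' (try body, no exception) → 'T' (else) → 'R' (finally) → 'G' (after the try/except). Output: PQTRG

Answer: PQTRG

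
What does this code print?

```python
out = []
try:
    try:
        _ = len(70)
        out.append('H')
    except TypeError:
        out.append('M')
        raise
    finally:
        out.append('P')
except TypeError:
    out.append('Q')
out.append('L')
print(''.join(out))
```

Execution trace: 'M' (inner except TypeError) → 'P' (inner finally) → 'Q' (outer except TypeError) → 'L' (after the try/except). Output: MPQL

Answer: MPQL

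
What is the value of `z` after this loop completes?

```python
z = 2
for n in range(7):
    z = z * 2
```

Multiply by 2, 7 times: 2 * 2^7 = 256
`z` takes the values: 2 → 4 → 8 → 16 → 32 → 64 → 128 → 256

Answer: 256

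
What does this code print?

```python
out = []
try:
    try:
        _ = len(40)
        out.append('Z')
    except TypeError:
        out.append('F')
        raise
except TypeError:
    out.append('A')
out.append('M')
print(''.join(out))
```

Execution trace: 'F' (inner except TypeError) → 'A' (outer except TypeError) → 'M' (after the try/except). Output: FAM

Answer: FAM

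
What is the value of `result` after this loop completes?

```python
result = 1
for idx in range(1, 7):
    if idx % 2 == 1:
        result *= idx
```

Product of odd numbers 1 to 6
`result` takes the values: 1 → 3 → 15

Answer: 15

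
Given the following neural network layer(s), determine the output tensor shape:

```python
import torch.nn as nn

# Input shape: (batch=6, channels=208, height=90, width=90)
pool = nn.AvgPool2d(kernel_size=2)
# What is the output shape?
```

Input: (6, 208, 90, 90) -> Output: (6, 208, 45, 45)

Answer: (6, 208, 45, 45)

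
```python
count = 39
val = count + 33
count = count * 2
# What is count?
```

Trace:
`count = 39` → count = 39
`val = count + 33` → val = 72
`count = count * 2` → count = 78
So count = 78

Answer: 78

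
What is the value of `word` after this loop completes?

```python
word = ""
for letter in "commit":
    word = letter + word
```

Reverse 'commit'
`word` takes the values: "" → "c" → "oc" → "moc" → "mmoc" → "immoc" → "timmoc"

Answer: "timmoc"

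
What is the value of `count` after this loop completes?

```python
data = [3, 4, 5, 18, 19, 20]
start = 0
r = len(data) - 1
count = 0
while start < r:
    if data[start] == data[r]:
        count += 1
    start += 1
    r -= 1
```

Count matching pairs from ends
`count` takes the values: 0

Answer: 0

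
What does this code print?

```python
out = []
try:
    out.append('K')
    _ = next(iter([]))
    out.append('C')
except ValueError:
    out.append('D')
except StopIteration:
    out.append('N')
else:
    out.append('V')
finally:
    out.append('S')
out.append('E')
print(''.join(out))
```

Execution trace: 'K' (try body) → 'N' (except StopIteration) → 'S' (finally) → 'E' (after the try/except). Output: KNSE

Answer: KNSE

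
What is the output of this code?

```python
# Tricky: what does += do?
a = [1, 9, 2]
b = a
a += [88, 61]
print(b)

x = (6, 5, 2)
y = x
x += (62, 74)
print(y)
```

Key concept: += behavior differs for mutable vs immutable.
Step by step:
`a = [1, 9, 2]` → a = [1, 9, 2]
`b = a` → b = [1, 9, 2] (same object as a)
`a += [88, 61]` → a = [1, 9, 2, 88, 61] (same object as b); b = [1, 9, 2, 88, 61] (same object as a)
`print(b)` → prints [1, 9, 2, 88, 61]
`x = (6, 5, 2)` → x = (6, 5, 2)
`y = x` → y = (6, 5, 2)
`x += (62, 74)` → x = (6, 5, 2, 62, 74)
`print(y)` → prints (6, 5, 2)

Answer:
[1, 9, 2, 88, 61]
(6, 5, 2)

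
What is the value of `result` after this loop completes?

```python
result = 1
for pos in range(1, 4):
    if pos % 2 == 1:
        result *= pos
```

Product of odd numbers 1 to 3
`result` takes the values: 1 → 3

Answer: 3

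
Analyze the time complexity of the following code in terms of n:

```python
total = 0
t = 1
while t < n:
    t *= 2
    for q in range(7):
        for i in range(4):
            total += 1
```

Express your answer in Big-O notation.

Each loop level contributes: log n × 1 × 1. Multiplying the contributions gives O(log n).

Answer: O(log n)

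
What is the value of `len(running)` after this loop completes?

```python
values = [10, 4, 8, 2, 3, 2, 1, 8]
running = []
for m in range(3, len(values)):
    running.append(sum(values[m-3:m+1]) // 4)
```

Number of 4-element averages
`running` takes the values: [] → [6] → [6, 4] → [6, 4, 3] → [6, 4, 3, 2] → [6, 4, 3, 2, 3]
So `len(running)` = 5

Answer: 5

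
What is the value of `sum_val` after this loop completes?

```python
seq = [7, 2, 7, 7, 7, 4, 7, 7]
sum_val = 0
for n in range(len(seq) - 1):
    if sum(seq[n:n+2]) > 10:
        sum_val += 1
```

Count windows with sum > 10
`sum_val` takes the values: 0 → 1 → 2 → 3 → 4 → 5

Answer: 5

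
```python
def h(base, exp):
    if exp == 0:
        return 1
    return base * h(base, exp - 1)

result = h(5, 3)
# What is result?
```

h(5, 3) = 5 * 5 * 5 = 125

Answer: 125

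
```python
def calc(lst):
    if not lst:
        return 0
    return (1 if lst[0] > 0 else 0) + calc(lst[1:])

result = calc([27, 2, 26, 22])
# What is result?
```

Count of positive elements in [27, 2, 26, 22] = 4

Answer: 4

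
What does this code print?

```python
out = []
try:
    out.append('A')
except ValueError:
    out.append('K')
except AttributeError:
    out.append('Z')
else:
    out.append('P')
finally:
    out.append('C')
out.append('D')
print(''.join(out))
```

Execution trace: 'A' (try body, no exception) → 'P' (else) → 'C' (finally) → 'D' (after the try/except). Output: APCD

Answer: APCD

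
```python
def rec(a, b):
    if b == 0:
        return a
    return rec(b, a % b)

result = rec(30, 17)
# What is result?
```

rec(30, 17) -> rec(17, 13) -> rec(13, 4) -> rec(4, 1) -> rec(1, 0) -> 1

Answer: 1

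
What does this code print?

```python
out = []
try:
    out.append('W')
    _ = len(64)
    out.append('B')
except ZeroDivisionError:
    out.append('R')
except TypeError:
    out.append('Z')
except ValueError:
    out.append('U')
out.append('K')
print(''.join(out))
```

Execution trace: 'W' (try body) → 'Z' (except TypeError) → 'K' (after the try/except). Output: WZK

Answer: WZK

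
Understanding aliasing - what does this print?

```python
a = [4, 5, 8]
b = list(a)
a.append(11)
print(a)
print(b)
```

Key concept: list() constructor creates copy.
Step by step:
`a = [4, 5, 8]` → a = [4, 5, 8]
`b = list(a)` → b = [4, 5, 8]
`a.append(11)` → a = [4, 5, 8, 11]
`print(a)` → prints [4, 5, 8, 11]
`print(b)` → prints [4, 5, 8]

Answer:
[4, 5, 8, 11]
[4, 5, 8]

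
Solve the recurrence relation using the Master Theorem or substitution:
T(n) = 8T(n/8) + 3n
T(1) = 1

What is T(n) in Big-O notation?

By Master Theorem: a=8, b=8, f(n)=3n. Since log_8(8) = 1 and f(n) = Θ(n^1), Case 2 applies. T(n) = O(n log n).

Answer: O(n log n)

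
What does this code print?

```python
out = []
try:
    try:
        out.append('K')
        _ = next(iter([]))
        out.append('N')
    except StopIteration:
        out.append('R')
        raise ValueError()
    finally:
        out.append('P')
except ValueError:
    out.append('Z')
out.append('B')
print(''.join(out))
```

Execution trace: 'K' (inner try body) → 'R' (inner except StopIteration) → 'P' (inner finally) → 'Z' (outer except ValueError) → 'B' (after the try/except). Output: KRPZB

Answer: KRPZB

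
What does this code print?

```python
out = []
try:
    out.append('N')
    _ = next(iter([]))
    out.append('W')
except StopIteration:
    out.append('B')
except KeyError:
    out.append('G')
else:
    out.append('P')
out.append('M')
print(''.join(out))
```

Execution trace: 'N' (try body) → 'B' (except StopIteration) → 'M' (after the try/except). Output: NBM

Answer: NBM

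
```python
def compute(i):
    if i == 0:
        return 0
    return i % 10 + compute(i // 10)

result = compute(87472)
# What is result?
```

Sum of digits of 87472: 2 + 7 + 4 + 7 + 8 = 28

Answer: 28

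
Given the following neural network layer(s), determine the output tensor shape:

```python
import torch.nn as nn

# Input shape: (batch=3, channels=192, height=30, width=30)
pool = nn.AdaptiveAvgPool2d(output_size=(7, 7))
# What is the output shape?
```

Input: (3, 192, 30, 30) -> Output: (3, 192, 7, 7)

Answer: (3, 192, 7, 7)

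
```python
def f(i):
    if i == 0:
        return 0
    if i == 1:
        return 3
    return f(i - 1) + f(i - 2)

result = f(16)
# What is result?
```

Build up from base cases: f(0)=0, f(1)=3, f(2)=3, f(3)=6, f(4)=9, f(5)=15, f(6)=24, ..., f(16)=2961

Answer: 2961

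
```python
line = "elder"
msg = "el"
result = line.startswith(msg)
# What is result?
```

Trace:
`line = "elder"` → line = 'elder'
`msg = "el"` → msg = 'el'
`result = line.startswith(msg)` → result = True
So result = True

Answer: True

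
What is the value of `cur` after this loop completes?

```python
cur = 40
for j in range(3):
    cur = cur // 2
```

Halve 3 times: 40 // 2^3 = 5
`cur` takes the values: 40 → 20 → 10 → 5

Answer: 5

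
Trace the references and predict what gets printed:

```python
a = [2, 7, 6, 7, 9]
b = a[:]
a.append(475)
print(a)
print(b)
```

Key concept: slice [:] creates copy.
Step by step:
`a = [2, 7, 6, 7, 9]` → a = [2, 7, 6, 7, 9]
`b = a[:]` → b = [2, 7, 6, 7, 9]
`a.append(475)` → a = [2, 7, 6, 7, 9, 475]
`print(a)` → prints [2, 7, 6, 7, 9, 475]
`print(b)` → prints [2, 7, 6, 7, 9]

Answer:
[2, 7, 6, 7, 9, 475]
[2, 7, 6, 7, 9]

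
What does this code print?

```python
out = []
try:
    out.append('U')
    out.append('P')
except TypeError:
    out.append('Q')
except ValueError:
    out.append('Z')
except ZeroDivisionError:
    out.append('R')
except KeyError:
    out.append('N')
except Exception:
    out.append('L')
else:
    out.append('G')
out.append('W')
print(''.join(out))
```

Execution trace: 'U' (try body) → 'P' (try body, no exception) → 'G' (else) → 'W' (after the try/except). Output: UPGW

Answer: UPGW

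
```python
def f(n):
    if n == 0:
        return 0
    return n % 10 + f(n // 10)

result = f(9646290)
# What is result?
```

Sum of digits of 9646290: 0 + 9 + 2 + 6 + 4 + 6 + 9 = 36

Answer: 36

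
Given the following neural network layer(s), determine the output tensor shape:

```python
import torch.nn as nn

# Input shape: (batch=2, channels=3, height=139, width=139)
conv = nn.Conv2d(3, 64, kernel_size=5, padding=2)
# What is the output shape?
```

Input: (2, 3, 139, 139) -> Output: (2, 64, 139, 139)

Answer: (2, 64, 139, 139)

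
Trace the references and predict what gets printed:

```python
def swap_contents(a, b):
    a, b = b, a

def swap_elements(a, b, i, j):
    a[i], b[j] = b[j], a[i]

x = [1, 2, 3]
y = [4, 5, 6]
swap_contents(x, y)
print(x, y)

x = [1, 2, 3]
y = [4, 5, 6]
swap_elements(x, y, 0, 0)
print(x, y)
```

Key concept: parameter rebinding vs mutation.
Step by step:
`x = [1, 2, 3]` → x = [1, 2, 3]
`y = [4, 5, 6]` → y = [4, 5, 6]
`swap_contents(x, y)` → no visible change to tracked variables
`print(x, y)` → prints [1, 2, 3] [4, 5, 6]
`x = [1, 2, 3]` → x = [1, 2, 3]
`y = [4, 5, 6]` → y = [4, 5, 6]
`swap_elements(x, y, 0, 0)` → x = [4, 2, 3]; y = [1, 5, 6]
`print(x, y)` → prints [4, 2, 3] [1, 5, 6]

Answer:
[1, 2, 3] [4, 5, 6]
[4, 2, 3] [1, 5, 6]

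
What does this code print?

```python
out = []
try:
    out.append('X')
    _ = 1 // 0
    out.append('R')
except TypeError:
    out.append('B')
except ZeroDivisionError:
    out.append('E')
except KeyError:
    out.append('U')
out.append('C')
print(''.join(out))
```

Execution trace: 'X' (try body) → 'E' (except ZeroDivisionError) → 'C' (after the try/except). Output: XEC

Answer: XEC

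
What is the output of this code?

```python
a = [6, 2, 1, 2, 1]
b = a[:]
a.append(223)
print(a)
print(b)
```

Key concept: slice [:] creates copy.
Step by step:
`a = [6, 2, 1, 2, 1]` → a = [6, 2, 1, 2, 1]
`b = a[:]` → b = [6, 2, 1, 2, 1]
`a.append(223)` → a = [6, 2, 1, 2, 1, 223]
`print(a)` → prints [6, 2, 1, 2, 1, 223]
`print(b)` → prints [6, 2, 1, 2, 1]

Answer:
[6, 2, 1, 2, 1, 223]
[6, 2, 1, 2, 1]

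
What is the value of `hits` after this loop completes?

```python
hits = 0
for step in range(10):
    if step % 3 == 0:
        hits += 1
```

Count numbers divisible by 3 in range(10)
`hits` takes the values: 0 → 1 → 2 → 3 → 4

Answer: 4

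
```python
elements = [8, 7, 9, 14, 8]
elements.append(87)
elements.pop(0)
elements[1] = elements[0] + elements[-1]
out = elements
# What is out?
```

Trace:
`elements = [8, 7, 9, 14, 8]` → elements = [8, 7, 9, 14, 8]
`elements.append(87)` → elements = [8, 7, 9, 14, 8, 87]
`elements.pop(0)` → elements = [7, 9, 14, 8, 87]
`elements[1] = elements[0] + elements[-1]` → elements = [7, 94, 14, 8, 87]
`out = elements` → out = [7, 94, 14, 8, 87]
So out = [7, 94, 14, 8, 87]

Answer: [7, 94, 14, 8, 87]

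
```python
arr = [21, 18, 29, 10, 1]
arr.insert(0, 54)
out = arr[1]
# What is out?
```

Trace:
`arr = [21, 18, 29, 10, 1]` → arr = [21, 18, 29, 10, 1]
`arr.insert(0, 54)` → arr = [54, 21, 18, 29, 10, 1]
`out = arr[1]` → out = 21
So out = 21

Answer: 21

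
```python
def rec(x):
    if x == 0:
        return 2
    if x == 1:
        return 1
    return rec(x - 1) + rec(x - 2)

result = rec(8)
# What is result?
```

Build up from base cases: rec(0)=2, rec(1)=1, rec(2)=3, rec(3)=4, rec(4)=7, rec(5)=11, rec(6)=18, ..., rec(8)=47

Answer: 47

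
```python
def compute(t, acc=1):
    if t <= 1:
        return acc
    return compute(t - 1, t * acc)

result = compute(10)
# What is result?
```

Accumulator trace (n, acc): (10, 1) -> (9, 10) -> (8, 90) -> (7, 720) -> (6, 5040) -> (5, 30240) -> (4, 151200) -> (3, 604800) -> (2, 1814400) -> (1, 3628800) -> return 3628800

Answer: 3628800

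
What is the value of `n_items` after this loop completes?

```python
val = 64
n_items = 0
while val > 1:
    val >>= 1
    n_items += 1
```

Count right shifts until 1
`n_items` takes the values: 0 → 1 → 2 → 3 → 4 → 5 → 6

Answer: 6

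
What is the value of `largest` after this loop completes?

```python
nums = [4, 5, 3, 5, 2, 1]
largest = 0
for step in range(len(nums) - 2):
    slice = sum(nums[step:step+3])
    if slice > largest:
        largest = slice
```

Max sum of 3-element window in [4, 5, 3, 5, 2, 1]
`largest` takes the values: 0 → 12 → 13

Answer: 13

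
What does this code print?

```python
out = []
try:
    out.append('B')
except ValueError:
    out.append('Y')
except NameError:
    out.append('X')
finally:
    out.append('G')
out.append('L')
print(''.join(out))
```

Execution trace: 'B' (try body, no exception) → 'G' (finally) → 'L' (after the try/except). Output: BGL

Answer: BGL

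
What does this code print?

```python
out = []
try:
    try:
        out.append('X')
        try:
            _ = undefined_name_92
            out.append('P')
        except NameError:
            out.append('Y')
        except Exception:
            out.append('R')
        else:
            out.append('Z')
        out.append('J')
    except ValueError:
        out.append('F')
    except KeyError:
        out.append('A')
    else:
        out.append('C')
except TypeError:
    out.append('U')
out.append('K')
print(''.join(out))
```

Execution trace: 'X' (try body) → 'Y' (inner except NameError) → 'J' (try body, no exception) → 'C' (else) → 'K' (after the try/except). Output: XYJCK

Answer: XYJCK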